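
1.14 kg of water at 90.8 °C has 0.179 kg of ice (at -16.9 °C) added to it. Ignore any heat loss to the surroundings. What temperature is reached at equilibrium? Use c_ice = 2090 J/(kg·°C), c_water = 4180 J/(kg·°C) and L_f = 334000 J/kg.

T_f ≈ 66.5 °C

Heat gained plus heat lost sum to zero:
ice -16.9→0 °C: 0.179×2090×16.9 = 6322.5
  fusion: m_ice L_f = 0.179×334000 = 59786
  meltwater 0→T: 0.179×4180×T = 748.22 T
  water cools: 1.14×4180×(T − 90.8) = 4765.2(T − 90.8)
5513.4 T = 432680 − 66108 = 366572
T ≈ 66.49 °C. Since T > 0 °C, the all-ice-melts assumption holds.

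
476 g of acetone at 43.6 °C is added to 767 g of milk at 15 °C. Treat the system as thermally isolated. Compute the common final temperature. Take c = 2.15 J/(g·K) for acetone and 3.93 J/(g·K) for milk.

Energy conservation, ΣQ = 0:
476*2.15*(T − 43.6) + 767*3.93*(T − 15) = 0
1023.4(T − 43.6) + 3014.3(T − 15) = 0
4037.7 T = 89835
T ≈ 22.25 °C

T_f ≈ 22.2 °C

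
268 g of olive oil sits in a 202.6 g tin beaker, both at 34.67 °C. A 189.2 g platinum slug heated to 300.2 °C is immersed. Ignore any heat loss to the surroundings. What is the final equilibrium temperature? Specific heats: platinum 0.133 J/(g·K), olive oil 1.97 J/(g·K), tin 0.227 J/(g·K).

T_f ≈ 45.8 °C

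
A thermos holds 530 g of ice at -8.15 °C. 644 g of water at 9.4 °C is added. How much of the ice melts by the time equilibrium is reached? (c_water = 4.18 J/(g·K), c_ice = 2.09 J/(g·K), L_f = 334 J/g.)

Water can give up m c ΔT = 644×4.18×9.4 = 25304 J before reaching 0 °C.
Warming the ice to 0 °C takes 530×2.09×8.15 = 9027.8 J, leaving 16276 J for melting.
Melting all 530 g of ice would need 530×334 = 177020 J.
16276 J < 177020 J, so only part of the ice melts and the system sits at 0 °C.
m_melted×334 = 16276  ⇒  m_melted ≈ 48.73 g.

m_melted ≈ 48.7 g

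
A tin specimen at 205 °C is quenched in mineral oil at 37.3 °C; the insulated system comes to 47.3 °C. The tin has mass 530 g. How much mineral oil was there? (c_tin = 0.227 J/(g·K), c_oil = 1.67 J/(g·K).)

|Q_tin| = |Q_oil|:
530·0.227·(205 − 47.3) = m·1.67·(47.3 − 37.3)
16.7 m = 18973  ⇒  m ≈ 1136 g

m ≈ 1140 g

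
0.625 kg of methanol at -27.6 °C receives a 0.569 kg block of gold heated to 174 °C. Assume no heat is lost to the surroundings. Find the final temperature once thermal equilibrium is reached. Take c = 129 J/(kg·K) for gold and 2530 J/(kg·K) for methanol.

T_f ≈ -18.7 °C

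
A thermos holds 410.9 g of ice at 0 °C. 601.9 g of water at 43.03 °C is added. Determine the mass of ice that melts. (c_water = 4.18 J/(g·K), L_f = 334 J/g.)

m_melted ≈ 324 g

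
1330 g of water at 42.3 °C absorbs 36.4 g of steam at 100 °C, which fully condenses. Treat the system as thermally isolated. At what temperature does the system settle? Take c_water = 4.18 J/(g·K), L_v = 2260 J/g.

Conservation of energy gives ΣQ = 0:
latent heat released on condensation: 36.4·2260 = 82264
  condensed water 100 °C→T: 152.15(T − 100)
  water warms: 1330·4.18·(T − 42.3) = 5559.4(T − 42.3)
5711.6 T = 82264 + 15215 + 235163 = 332642
T ≈ 58.24 °C (< 100 °C, so full condensation is consistent).

T_f ≈ 58.2 °C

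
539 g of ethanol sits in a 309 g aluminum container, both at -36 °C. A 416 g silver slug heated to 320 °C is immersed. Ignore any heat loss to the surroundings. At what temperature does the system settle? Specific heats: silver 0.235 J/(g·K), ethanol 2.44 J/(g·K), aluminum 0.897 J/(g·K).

T_f ≈ -15.4 °C

T_f = Σ m_i c_i T_i / Σ m_i c_i:
T_f = (97.76*320 + 1315.2*(-36) + 277.17*(-36)) / (97.76 + 1315.2 + 277.17)
    = -26041 / 1690.1 ≈ -15.41 °C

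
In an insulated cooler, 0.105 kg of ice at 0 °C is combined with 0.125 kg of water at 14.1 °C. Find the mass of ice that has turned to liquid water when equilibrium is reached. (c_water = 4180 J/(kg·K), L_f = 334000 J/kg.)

Cooling the water to 0 °C releases 0.125·4180·14.1 = 7367.2 J.
To melt every bit of ice: 0.105·334000 = 35070 J.
That's not enough to melt it all — equilibrium is at 0 °C with ice remaining.
Mass melted = 7367.2/334000 ≈ 0.02206 kg.

m_melted ≈ 0.0221 kg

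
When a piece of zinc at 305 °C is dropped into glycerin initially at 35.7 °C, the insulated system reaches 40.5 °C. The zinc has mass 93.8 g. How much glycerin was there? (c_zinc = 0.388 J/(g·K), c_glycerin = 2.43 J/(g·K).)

m ≈ 825 g

Heat gained plus heat lost sum to zero:
93.8·0.388·(40.5 − 305) + m·2.43·(40.5 − 35.7) = 0
11.66 m = 9626.3
m = 9626.3/11.66 ≈ 825.3 g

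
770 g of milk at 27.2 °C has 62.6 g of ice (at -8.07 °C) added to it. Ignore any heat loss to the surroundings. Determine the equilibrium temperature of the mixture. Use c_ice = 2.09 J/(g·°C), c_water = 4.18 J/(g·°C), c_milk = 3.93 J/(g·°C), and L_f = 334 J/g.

T_f ≈ 18.4 °C

Setting the total heat transfer to zero:
ice -8.07→0 °C: 62.6×2.09×8.07 = 1055.8; melt ice: 62.6×334 = 20908; warm the meltwater: 261.67 T; milk: 3026.1(T − 27.2)
3287.8 T = 82310 − 21964 = 60346
T ≈ 18.35 °C (positive, so assuming full melt was valid).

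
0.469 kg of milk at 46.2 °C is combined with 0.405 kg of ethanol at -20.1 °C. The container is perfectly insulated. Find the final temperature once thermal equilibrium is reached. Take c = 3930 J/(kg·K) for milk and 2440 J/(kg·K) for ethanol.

T_f ≈ 23.1 °C

With ΣQ=0 the equilibrium temperature is the m·c-weighted mean:
T_f = (1843.2×46.2 + 988.2×(-20.1)) / (1843.2 + 988.2)
    = 65292 / 2831.4 ≈ 23.06 °C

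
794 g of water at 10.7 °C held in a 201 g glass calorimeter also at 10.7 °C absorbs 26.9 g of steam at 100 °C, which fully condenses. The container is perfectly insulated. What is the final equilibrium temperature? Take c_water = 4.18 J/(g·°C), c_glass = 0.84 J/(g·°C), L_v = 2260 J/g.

Conservation of energy gives ΣQ = 0:
latent heat released on condensation: 26.9×2260 = 60794; condensed water 100 °C→T: 112.44(T − 100); original water: 3318.9(T − 10.7); glass cup: 201×0.84×(T − 10.7) = 168.84(T − 10.7)
3600.2 T = 60794 + 11244 + 37319 = 109357
T ≈ 30.38 °C (< 100 °C, so full condensation is consistent).

T_f ≈ 30.4 °C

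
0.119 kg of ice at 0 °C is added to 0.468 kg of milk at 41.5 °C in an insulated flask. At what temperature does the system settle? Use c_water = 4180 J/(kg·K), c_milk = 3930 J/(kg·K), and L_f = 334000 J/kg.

T_f ≈ 15.7 °C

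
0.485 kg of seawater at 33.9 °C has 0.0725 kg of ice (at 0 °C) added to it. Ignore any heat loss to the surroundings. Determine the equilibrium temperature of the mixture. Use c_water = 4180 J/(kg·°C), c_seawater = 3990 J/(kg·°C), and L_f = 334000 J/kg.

Energy conservation, ΣQ = 0:
latent heat to melt: 0.0725×334000 = 24215
  meltwater 0→T: 0.0725×4180×T = 303.05 T
  seawater cools: 0.485×3990×(T − 33.9) = 1935.1(T − 33.9)
2238.2 T = 65602 − 24215 = 41387
T ≈ 18.49 °C (positive, so assuming full melt was valid).

T_f ≈ 18.5 °C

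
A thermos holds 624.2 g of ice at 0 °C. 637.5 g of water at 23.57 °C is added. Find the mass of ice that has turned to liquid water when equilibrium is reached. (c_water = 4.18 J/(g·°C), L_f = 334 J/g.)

Heat available from the water dropping to 0 °C: 637.5·4.18·23.57 = 62808 J.
To melt every bit of ice: 624.2·334 = 208483 J.
That's not enough to melt it all — equilibrium is at 0 °C with ice remaining.
Mass melted = 62808/334 ≈ 188 g.

m_melted ≈ 188 g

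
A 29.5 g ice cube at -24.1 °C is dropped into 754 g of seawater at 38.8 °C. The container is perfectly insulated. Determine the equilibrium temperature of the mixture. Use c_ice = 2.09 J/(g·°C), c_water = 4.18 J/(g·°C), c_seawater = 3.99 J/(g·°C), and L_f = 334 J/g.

T_f ≈ 33.7 °C

Taking heat into each body as positive, Σ m c ΔT = 0:
ice -24.1→0 °C: 29.5·2.09·24.1 = 1485.9; fusion: m_ice L_f = 29.5·334 = 9853; meltwater 0→T: 29.5·4.18·T = 123.31 T; seawater cools: 754·3.99·(T − 38.8) = 3008.5(T − 38.8)
3131.8 T = 116728 − 11339 = 105389
T ≈ 33.65 °C (positive, so assuming full melt was valid).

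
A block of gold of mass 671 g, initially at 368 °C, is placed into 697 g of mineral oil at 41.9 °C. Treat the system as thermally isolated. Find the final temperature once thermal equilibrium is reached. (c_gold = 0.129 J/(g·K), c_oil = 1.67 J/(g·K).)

|Q_gold| = |Q_oil|:
671×0.129×(368 − T) = 697×1.67×(T − 41.9)
86.56(368 − T) = 1164(T − 41.9)
1250.5 T = 80625  ⇒  T ≈ 64.47 °C

T_f ≈ 64.5 °C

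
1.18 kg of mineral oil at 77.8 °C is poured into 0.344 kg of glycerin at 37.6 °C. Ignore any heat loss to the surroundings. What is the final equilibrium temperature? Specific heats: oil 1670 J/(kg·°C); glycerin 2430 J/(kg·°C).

T_f is the heat-capacity-weighted average of the initial temperatures:
T_f = (1970.6·77.8 + 835.92·37.6) / (1970.6 + 835.92)
    = 184743 / 2806.5 ≈ 65.83 °C

T_f ≈ 65.8 °C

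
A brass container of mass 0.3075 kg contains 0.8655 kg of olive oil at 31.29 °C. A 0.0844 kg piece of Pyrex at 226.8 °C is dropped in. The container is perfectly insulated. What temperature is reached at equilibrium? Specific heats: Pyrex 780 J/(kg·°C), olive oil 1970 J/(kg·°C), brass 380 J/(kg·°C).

T_f ≈ 38.1 °C

Taking heat into each body as positive, Σ m c ΔT = 0:
0.0844×780×(T − 226.8) + 0.8655×1970×(T − 31.29) + 0.3075×380×(T − 31.29) = 0
65.83(T − 226.8) + 1705(T − 31.29) + 116.85(T − 31.29) = 0
1887.7 T = 71937
T = 71937 / 1887.7 = 38.1 °C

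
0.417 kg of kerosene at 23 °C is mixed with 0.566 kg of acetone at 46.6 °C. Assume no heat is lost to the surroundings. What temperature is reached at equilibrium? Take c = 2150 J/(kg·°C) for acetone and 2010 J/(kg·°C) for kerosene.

T_f ≈ 37.0 °C

T_f is the heat-capacity-weighted average of the initial temperatures:
T_f = (1216.9*46.6 + 838.17*23) / (1216.9 + 838.17)
    = 75985 / 2055.1 ≈ 36.97 °C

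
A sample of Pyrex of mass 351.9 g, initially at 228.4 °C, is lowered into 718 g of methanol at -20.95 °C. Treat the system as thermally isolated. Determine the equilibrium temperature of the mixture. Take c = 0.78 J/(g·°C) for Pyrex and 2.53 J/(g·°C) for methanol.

T_f ≈ 11.8 °C

T_f = Σ m_i c_i T_i / Σ m_i c_i:
T_f = (274.48*228.4 + 1816.5*(-20.95)) / (274.48 + 1816.5)
    = 24635 / 2091 ≈ 11.78 °C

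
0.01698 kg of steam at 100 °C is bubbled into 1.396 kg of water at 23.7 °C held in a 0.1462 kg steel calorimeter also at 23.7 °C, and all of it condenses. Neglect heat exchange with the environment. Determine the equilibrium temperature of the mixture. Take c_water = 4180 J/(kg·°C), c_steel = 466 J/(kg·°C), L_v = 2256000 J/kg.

T_f ≈ 31.0 °C

Setting the total heat transfer to zero:
condense steam: −0.01698×2256000 = −38307
  condensed water 100 °C→T: 70.98(T − 100)
  original water: 5835.3(T − 23.7)
  steel cup: 0.1462×466×(T − 23.7) = 68.13(T − 23.7)
5974.4 T = 38307 + 7097.6 + 139911 = 185315
T ≈ 31.02 °C (< 100 °C, so full condensation is consistent).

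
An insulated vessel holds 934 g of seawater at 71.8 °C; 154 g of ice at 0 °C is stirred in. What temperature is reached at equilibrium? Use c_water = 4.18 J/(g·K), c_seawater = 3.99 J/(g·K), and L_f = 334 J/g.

T_f ≈ 49.5 °C

Net heat exchanged in the isolated system is zero:
fusion: m_ice L_f = 154·334 = 51436; warm the meltwater: 643.72 T; seawater: 3726.7(T − 71.8)
4370.4 T = 267574 − 51436 = 216138
T ≈ 49.46 °C (positive, so assuming full melt was valid).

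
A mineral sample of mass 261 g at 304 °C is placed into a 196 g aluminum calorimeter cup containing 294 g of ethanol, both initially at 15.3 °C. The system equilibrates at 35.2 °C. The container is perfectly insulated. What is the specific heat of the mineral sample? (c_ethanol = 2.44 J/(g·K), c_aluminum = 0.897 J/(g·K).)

c ≈ 0.253 J/(g·K)

Conservation of energy gives ΣQ = 0:
261×c×(35.2 − 304) + 294×2.44×(35.2 − 15.3) + 196×0.897×(35.2 − 15.3) = 0
-70157 c = -17774
c = -17774/-70157 ≈ 0.2533 J/(g·K)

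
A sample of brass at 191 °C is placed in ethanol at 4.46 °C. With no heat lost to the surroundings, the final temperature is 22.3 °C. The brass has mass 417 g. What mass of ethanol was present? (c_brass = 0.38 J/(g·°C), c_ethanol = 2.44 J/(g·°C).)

m ≈ 614 g

|Q_brass| = |Q_ethanol|:
417×0.38×(191 − 22.3) = m×2.44×(22.3 − 4.46)
43.53 m = 26732  ⇒  m ≈ 614.1 g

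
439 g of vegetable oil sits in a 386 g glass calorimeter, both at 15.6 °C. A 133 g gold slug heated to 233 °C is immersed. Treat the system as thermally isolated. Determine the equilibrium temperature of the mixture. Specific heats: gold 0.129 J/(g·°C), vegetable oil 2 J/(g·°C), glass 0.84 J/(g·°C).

Heat gained plus heat lost sum to zero:
133*0.129*(T − 233) + 439*2*(T − 15.6) + 386*0.84*(T − 15.6) = 0
1219.4 T = 22753
T = 22753/1219.4 ≈ 18.66 °C

T_f ≈ 18.7 °C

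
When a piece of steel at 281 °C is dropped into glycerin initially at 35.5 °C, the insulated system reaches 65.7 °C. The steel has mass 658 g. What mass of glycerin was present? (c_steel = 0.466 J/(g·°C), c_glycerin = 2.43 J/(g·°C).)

m ≈ 900 g

Heat lost by the steel = heat gained by the glycerin:
658×0.466×(281 − 65.7) = m×2.43×(65.7 − 35.5)
73.39 m = 66017  ⇒  m ≈ 899.6 g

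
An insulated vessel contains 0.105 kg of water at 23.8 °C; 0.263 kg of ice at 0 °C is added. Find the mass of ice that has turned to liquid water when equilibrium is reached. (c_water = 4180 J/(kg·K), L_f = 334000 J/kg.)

Water can give up m c ΔT = 0.105·4180·23.8 = 10446 J before reaching 0 °C.
Fully melting the ice requires m_ice L_f = 0.263·334000 = 87842 J.
10446 J < 87842 J, so only part of the ice melts and the system sits at 0 °C.
m_melted·334000 = 10446  ⇒  m_melted ≈ 0.03127 kg.

m_melted ≈ 0.0313 kg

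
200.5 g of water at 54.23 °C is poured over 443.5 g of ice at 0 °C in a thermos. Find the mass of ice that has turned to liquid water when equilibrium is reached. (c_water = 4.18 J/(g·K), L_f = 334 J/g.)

Water can give up m c ΔT = 200.5·4.18·54.23 = 45450 J before reaching 0 °C.
To melt every bit of ice: 443.5·334 = 148129 J.
45450 J < 148129 J, so only part of the ice melts and the system sits at 0 °C.
m_melt = 45450 / L_f = 136.1 g.

m_melted ≈ 136 g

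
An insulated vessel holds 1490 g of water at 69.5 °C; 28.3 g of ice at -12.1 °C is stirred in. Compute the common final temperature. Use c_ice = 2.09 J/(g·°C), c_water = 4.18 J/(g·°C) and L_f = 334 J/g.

T_f ≈ 66.6 °C

Energy conservation, ΣQ = 0:
ice -12.1→0 °C: 28.3×2.09×12.1 = 715.68; latent heat to melt: 28.3×334 = 9452.2; meltwater 0→T: 28.3×4.18×T = 118.29 T; water: 6228.2(T − 69.5)
6346.5 T = 432860 − 10168 = 422692
T ≈ 66.60 °C. Since T > 0 °C, the all-ice-melts assumption holds.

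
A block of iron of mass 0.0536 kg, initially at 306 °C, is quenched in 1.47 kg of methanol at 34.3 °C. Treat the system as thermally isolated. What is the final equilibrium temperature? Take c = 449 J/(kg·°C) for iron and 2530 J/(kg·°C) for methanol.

T_f ≈ 36.0 °C

Set heat shed by the hot body equal to heat absorbed by the cold body:
0.0536×449×(306 − T) = 1.47×2530×(T − 34.3)
24.07(306 − T) = 3719.1(T − 34.3)
3743.2 T = 134929  ⇒  T ≈ 36.05 °C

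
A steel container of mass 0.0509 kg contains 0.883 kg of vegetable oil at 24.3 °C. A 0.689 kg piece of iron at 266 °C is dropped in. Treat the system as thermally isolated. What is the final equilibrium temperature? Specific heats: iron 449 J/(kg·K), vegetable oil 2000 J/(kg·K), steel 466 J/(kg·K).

T_f ≈ 59.9 °C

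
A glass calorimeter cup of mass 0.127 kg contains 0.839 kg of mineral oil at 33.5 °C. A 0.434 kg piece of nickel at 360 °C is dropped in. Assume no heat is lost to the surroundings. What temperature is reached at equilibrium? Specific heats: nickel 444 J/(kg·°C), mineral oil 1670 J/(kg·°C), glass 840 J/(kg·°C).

T_f ≈ 70.5 °C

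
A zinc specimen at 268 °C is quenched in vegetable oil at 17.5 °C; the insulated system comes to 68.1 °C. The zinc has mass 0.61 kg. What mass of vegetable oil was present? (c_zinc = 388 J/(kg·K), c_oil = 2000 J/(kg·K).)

m ≈ 0.468 kg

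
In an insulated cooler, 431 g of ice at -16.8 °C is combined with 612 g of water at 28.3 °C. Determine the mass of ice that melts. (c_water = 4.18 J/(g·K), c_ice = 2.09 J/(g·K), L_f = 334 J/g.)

m_melted ≈ 171 g

Heat available from the water dropping to 0 °C: 612×4.18×28.3 = 72396 J.
Warming the ice to 0 °C takes 431×2.09×16.8 = 15133 J, leaving 57263 J for melting.
To melt every bit of ice: 431×334 = 143954 J.
57263 J < 143954 J, so only part of the ice melts and the system sits at 0 °C.
m_melt = 57263 / L_f = 171.4 g.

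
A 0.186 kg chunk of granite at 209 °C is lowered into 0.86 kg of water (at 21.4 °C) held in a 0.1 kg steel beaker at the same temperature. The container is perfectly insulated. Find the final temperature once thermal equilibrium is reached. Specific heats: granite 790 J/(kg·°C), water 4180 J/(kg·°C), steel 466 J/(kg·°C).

Energy conservation, ΣQ = 0:
0.186*790*(T − 209) + 0.86*4180*(T − 21.4) + 0.1*466*(T − 21.4) = 0
146.94(T − 209) + 3594.8(T − 21.4) + 46.6(T − 21.4) = 0
3788.3 T = 108636
T ≈ 28.68 °C

T_f ≈ 28.7 °C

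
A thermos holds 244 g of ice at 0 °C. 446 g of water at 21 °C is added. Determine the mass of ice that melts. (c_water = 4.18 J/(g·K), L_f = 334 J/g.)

Cooling the water to 0 °C releases 446·4.18·21 = 39150 J.
To melt every bit of ice: 244·334 = 81496 J.
Since 39150 < 81496 J, not all the ice melts; equilibrium is at 0 °C.
m_melted·334 = 39150  ⇒  m_melted ≈ 117.2 g.

m_melted ≈ 117 g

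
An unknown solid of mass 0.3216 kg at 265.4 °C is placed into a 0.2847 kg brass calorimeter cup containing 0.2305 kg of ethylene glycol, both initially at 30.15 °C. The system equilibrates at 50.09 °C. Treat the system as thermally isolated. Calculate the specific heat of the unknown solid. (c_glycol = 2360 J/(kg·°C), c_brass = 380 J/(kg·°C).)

c ≈ 188 J/(kg·°C)

Let T be the final temperature. ΣQ_i = 0:
0.3216×c×(50.09 − 265.4) + 0.2305×2360×(50.09 − 30.15) + 0.2847×380×(50.09 − 30.15) = 0
-69.24 c = -13004
c = -13004/-69.24 ≈ 187.8 J/(kg·°C)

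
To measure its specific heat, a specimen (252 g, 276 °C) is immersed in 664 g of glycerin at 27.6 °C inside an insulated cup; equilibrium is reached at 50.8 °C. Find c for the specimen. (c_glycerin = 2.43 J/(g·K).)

Heat gained plus heat lost sum to zero:
252×c×(50.8 − 276) + 664×2.43×(50.8 − 27.6) = 0
-56750 c = -37434
c = -37434/-56750 ≈ 0.6596 J/(g·K)

c ≈ 0.66 J/(g·K)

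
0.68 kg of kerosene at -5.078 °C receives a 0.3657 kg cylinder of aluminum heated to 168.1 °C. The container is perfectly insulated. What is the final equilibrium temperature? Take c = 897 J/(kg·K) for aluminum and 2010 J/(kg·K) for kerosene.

Taking heat into each body as positive, Σ m c ΔT = 0:
0.3657×897×(T − 168.1) + 0.68×2010×(T − (-5.078)) = 0
1694.8 T = 48202
T ≈ 28.44 °C

T_f ≈ 28.4 °C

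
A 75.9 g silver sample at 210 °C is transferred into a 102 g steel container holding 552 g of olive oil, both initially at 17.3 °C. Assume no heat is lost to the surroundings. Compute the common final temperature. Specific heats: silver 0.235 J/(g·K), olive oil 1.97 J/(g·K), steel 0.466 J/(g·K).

Net heat exchanged in the isolated system is zero:
75.9×0.235×(T − 210) + 552×1.97×(T − 17.3) + 102×0.466×(T − 17.3) = 0
17.84(T − 210) + 1087.4(T − 17.3) + 47.53(T − 17.3) = 0
(17.84 + 1087.4 + 47.53) T = 17.84×210 + 1087.4×17.3 + 47.53×17.3
T ≈ 20.28 °C

T_f ≈ 20.3 °C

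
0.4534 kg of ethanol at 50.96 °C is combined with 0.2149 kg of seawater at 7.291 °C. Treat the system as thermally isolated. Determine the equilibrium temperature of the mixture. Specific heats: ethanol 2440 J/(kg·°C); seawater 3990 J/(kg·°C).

T_f ≈ 31.9 °C

T_f = Σ m_i c_i T_i / Σ m_i c_i:
T_f = (1106.3*50.96 + 857.45*7.291) / (1106.3 + 857.45)
    = 62629 / 1963.7 ≈ 31.89 °C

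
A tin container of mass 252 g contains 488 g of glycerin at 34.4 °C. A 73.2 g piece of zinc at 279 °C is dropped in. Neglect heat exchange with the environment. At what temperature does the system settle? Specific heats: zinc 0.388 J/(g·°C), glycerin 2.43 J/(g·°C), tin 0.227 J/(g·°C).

With ΣQ=0 the equilibrium temperature is the m·c-weighted mean:
T_f = (28.4·279 + 1185.8·34.4 + 57.2·34.4) / (28.4 + 1185.8 + 57.2)
    = 50685 / 1271.4 ≈ 39.86 °C

T_f ≈ 39.9 °C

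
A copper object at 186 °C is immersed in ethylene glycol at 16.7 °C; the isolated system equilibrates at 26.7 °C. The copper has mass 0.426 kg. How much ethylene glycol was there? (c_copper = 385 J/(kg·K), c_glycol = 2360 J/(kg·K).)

m ≈ 1.11 kg

Heat lost by the copper = heat gained by the glycol:
0.426×385×(186 − 26.7) = m×2360×(26.7 − 16.7)
23600 m = 26127  ⇒  m ≈ 1.107 kg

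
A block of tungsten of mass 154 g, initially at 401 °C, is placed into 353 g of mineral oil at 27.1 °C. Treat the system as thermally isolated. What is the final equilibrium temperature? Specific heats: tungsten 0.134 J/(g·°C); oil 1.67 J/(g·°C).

T_f ≈ 39.7 °C

T_f is the heat-capacity-weighted average of the initial temperatures:
T_f = (20.64*401 + 589.51*27.1) / (20.64 + 589.51)
    = 24251 / 610.15 ≈ 39.75 °C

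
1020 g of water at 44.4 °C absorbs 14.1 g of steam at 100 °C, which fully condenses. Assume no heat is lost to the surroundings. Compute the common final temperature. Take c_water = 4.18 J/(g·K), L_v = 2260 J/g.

Taking heat into each body as positive, Σ m c ΔT = 0:
latent heat released on condensation: 14.1×2260 = 31866
  condensed water 100 °C→T: 58.94(T − 100)
  water warms: 1020×4.18×(T − 44.4) = 4263.6(T − 44.4)
4322.5 T = 31866 + 5893.8 + 189304 = 227064
T ≈ 52.53 °C, under the boiling point, so the assumption holds.

T_f ≈ 52.5 °C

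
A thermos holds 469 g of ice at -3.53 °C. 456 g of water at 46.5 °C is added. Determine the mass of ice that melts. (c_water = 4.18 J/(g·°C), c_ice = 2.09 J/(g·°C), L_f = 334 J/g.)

m_melted ≈ 255 g

Heat available from the water dropping to 0 °C: 456·4.18·46.5 = 88633 J.
Warming the ice to 0 °C takes 469·2.09·3.53 = 3460.1 J, leaving 85173 J for melting.
To melt every bit of ice: 469·334 = 156646 J.
Since 85173 < 156646 J, not all the ice melts; equilibrium is at 0 °C.
m_melted·334 = 85173  ⇒  m_melted ≈ 255 g.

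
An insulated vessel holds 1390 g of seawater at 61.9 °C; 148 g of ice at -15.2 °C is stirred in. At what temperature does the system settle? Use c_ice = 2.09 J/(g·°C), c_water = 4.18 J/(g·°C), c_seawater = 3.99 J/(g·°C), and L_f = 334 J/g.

T_f ≈ 46.9 °C

Let T be the final temperature. ΣQ_i = 0:
warm ice to 0 °C: 148·2.09·(0 − (-15.2)) = 4701.7
  melt ice: 148·334 = 49432
  warm the meltwater: 618.64 T
  seawater: 5546.1(T − 61.9)
6164.7 T = 343304 − 54134 = 289170
T ≈ 46.91 °C (positive, so assuming full melt was valid).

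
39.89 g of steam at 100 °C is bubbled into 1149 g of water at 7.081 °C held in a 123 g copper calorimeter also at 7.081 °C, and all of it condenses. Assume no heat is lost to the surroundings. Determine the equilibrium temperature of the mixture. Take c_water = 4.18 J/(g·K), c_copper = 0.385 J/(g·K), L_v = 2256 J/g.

Taking heat into each body as positive, Σ m c ΔT = 0:
condense steam: −39.89·2256 = −89992; condensate cools 100→T: 39.89·4.18·(T − 100) = 166.74(T − 100); water warms: 1149·4.18·(T − 7.081) = 4802.8(T − 7.081); copper cup: 123·0.385·(T − 7.081) = 47.36(T − 7.081)
5016.9 T = 89992 + 16674 + 34344 = 141010
T ≈ 28.11 °C (< 100 °C, so full condensation is consistent).

T_f ≈ 28.1 °C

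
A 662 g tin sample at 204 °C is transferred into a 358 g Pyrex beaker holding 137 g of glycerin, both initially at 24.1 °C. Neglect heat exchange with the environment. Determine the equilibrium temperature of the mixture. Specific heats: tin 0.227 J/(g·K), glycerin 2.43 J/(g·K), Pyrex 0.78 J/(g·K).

T_f ≈ 59.6 °C

Setting the total heat transfer to zero:
662*0.227*(T − 204) + 137*2.43*(T − 24.1) + 358*0.78*(T − 24.1) = 0
762.42 T = 45409
T = 45409/762.42 ≈ 59.56 °C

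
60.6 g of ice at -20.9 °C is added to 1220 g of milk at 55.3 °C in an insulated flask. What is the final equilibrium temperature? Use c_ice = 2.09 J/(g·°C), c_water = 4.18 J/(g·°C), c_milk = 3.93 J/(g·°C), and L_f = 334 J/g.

Energy conservation, ΣQ = 0:
ice -20.9→0 °C: 60.6×2.09×20.9 = 2647.1; melt ice: 60.6×334 = 20240; warm the meltwater: 253.31 T; milk: 4794.6(T − 55.3)
5047.9 T = 265141 − 22887 = 242254
T ≈ 47.99 °C — above 0 °C, consistent with complete melting.

T_f ≈ 48.0 °C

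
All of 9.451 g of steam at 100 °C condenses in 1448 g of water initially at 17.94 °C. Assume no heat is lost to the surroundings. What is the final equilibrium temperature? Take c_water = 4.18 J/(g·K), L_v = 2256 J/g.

Net heat exchanged in the isolated system is zero:
condense steam: −9.451×2256 = −21321
  condensate cools 100→T: 9.451×4.18×(T − 100) = 39.51(T − 100)
  water warms: 1448×4.18×(T − 17.94) = 6052.6(T − 17.94)
6092.1 T = 21321 + 3950.5 + 108584 = 133856
T ≈ 21.97 °C (< 100 °C, so full condensation is consistent).

T_f ≈ 22.0 °C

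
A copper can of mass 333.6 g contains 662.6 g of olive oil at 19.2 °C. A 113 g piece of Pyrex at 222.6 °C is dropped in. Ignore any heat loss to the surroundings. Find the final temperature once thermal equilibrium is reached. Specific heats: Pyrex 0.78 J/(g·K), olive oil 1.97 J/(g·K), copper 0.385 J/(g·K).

Taking heat into each body as positive, Σ m c ΔT = 0:
113×0.78×(T − 222.6) + 662.6×1.97×(T − 19.2) + 333.6×0.385×(T − 19.2) = 0
1521.9 T = 47148
T = 47148/1521.9 ≈ 30.98 °C

T_f ≈ 31.0 °C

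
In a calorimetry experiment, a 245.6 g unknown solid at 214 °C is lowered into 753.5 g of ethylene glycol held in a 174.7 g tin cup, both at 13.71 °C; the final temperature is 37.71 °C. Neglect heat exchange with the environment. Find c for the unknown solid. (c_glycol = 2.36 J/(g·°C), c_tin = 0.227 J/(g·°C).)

c ≈ 1.01 J/(g·°C)

Energy conservation, ΣQ = 0:
245.6·c·(37.71 − 214) + 753.5·2.36·(37.71 − 13.71) + 174.7·0.227·(37.71 − 13.71) = 0
-43297 c = -43630
c = -43630/-43297 ≈ 1.008 J/(g·°C)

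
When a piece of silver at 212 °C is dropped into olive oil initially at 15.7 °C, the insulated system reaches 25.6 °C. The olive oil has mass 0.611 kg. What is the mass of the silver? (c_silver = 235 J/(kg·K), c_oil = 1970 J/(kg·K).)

Conservation of energy gives ΣQ = 0:
m×235×(25.6 − 212) + 0.611×1970×(25.6 − 15.7) = 0
-43804 m = -11916
m = -11916/-43804 ≈ 0.272 kg

m ≈ 0.272 kg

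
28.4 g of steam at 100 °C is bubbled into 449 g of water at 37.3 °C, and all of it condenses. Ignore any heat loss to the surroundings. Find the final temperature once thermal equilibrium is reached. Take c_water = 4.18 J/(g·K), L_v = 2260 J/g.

Let T be the final temperature. ΣQ_i = 0:
latent heat released on condensation: 28.4·2260 = 64184; condensed water 100 °C→T: 118.71(T − 100); original water: 1876.8(T − 37.3)
1995.5 T = 64184 + 11871 + 70005 = 146061
T ≈ 73.19 °C (< 100 °C, so full condensation is consistent).

T_f ≈ 73.2 °C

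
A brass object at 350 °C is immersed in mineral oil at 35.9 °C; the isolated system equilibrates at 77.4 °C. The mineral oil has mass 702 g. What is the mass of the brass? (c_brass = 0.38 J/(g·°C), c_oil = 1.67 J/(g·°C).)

m ≈ 470 g

Heat lost by the brass = heat gained by the oil:
m×0.38×(350 − 77.4) = 702×1.67×(77.4 − 35.9)
103.59 m = 48652  ⇒  m ≈ 469.7 g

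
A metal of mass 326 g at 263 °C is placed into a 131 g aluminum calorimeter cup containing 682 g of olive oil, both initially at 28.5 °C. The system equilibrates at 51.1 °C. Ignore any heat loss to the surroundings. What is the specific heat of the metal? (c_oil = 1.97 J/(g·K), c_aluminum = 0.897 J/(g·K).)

Conservation of energy gives ΣQ = 0:
326×c×(51.1 − 263) + 682×1.97×(51.1 − 28.5) + 131×0.897×(51.1 − 28.5) = 0
-69079 c = -33020
c = -33020/-69079 ≈ 0.478 J/(g·K)

c ≈ 0.478 J/(g·K)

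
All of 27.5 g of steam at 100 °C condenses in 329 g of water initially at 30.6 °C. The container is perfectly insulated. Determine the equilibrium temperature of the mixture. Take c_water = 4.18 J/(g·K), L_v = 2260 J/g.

Conservation of energy gives ΣQ = 0:
steam→water at 100 °C releases m L_v = 27.5×2260 = 62150
  condensate cools 100→T: 27.5×4.18×(T − 100) = 114.95(T − 100)
  original water: 1375.2(T − 30.6)
1490.2 T = 62150 + 11495 + 42082 = 115727
T ≈ 77.66 °C (< 100 °C, so full condensation is consistent).

T_f ≈ 77.7 °C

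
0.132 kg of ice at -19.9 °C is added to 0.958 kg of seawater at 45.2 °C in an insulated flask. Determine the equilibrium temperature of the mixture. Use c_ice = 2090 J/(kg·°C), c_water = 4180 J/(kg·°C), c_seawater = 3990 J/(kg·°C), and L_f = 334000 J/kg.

T_f ≈ 28.2 °C

Taking heat into each body as positive, Σ m c ΔT = 0:
ice -19.9→0 °C: 0.132·2090·19.9 = 5490
  fusion: m_ice L_f = 0.132·334000 = 44088
  warm the meltwater: 551.76 T
  seawater: 3822.4(T − 45.2)
4374.2 T = 172773 − 49578 = 123195
T ≈ 28.16 °C. Since T > 0 °C, the all-ice-melts assumption holds.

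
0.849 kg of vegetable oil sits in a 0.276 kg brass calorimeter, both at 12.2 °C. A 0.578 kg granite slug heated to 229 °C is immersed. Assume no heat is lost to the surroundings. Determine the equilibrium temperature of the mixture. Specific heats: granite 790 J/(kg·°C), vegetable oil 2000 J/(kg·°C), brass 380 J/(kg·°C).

T_f ≈ 56.0 °C

Heat gained plus heat lost sum to zero:
0.578×790×(T − 229) + 0.849×2000×(T − 12.2) + 0.276×380×(T − 12.2) = 0
456.62(T − 229) + 1698(T − 12.2) + 104.88(T − 12.2) = 0
(456.62 + 1698 + 104.88) T = 456.62×229 + 1698×12.2 + 104.88×12.2
T = 126561 / 2259.5 = 56 °C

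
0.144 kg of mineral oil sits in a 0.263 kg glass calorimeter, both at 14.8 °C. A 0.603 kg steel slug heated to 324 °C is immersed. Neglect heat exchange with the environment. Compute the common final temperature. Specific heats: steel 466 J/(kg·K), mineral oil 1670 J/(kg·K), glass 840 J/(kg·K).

Conservation of energy gives ΣQ = 0:
0.603×466×(T − 324) + 0.144×1670×(T − 14.8) + 0.263×840×(T − 14.8) = 0
(281 + 240.48 + 220.92) T = 281×324 + 240.48×14.8 + 220.92×14.8
T = 97872 / 742.4 = 132 °C

T_f ≈ 131.8 °C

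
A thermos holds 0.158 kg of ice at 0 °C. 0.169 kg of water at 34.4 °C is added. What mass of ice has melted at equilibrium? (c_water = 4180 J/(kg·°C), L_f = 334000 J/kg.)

Cooling the water to 0 °C releases 0.169×4180×34.4 = 24301 J.
To melt every bit of ice: 0.158×334000 = 52772 J.
That's not enough to melt it all — equilibrium is at 0 °C with ice remaining.
Mass melted = 24301/334000 ≈ 0.07276 kg.

m_melted ≈ 0.0728 kg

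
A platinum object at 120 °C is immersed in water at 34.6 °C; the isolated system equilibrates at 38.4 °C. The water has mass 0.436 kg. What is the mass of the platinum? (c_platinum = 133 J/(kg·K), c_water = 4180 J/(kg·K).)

Heat lost by the platinum = heat gained by the water:
m×133×(120 − 38.4) = 0.436×4180×(38.4 − 34.6)
10853 m = 6925.4  ⇒  m ≈ 0.6381 kg

m ≈ 0.638 kg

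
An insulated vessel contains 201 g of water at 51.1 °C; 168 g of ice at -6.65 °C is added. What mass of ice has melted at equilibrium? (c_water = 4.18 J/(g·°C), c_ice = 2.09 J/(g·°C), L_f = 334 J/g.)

Heat available from the water dropping to 0 °C: 201·4.18·51.1 = 42933 J.
Warming the ice to 0 °C takes 168·2.09·6.65 = 2334.9 J, leaving 40598 J for melting.
Melting all 168 g of ice would need 168·334 = 56112 J.
That's not enough to melt it all — equilibrium is at 0 °C with ice remaining.
m_melted·334 = 40598  ⇒  m_melted ≈ 121.6 g.

m_melted ≈ 122 g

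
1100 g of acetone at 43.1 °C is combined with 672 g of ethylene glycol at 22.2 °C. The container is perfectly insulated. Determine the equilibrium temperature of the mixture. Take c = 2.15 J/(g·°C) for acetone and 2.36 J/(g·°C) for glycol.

Energy conservation, ΣQ = 0:
1100·2.15·(T − 43.1) + 672·2.36·(T − 22.2) = 0
2365(T − 43.1) + 1585.9(T − 22.2) = 0
3950.9 T = 137139
T = 137139/3950.9 ≈ 34.71 °C

T_f ≈ 34.7 °C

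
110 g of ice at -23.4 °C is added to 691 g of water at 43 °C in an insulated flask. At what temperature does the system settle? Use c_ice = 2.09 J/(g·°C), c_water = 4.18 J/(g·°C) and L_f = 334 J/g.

T_f ≈ 24.5 °C

Energy conservation, ΣQ = 0:
ice -23.4→0 °C: 110·2.09·23.4 = 5379.7; latent heat to melt: 110·334 = 36740; warm the meltwater: 459.8 T; water: 2888.4(T − 43)
3348.2 T = 124200 − 42120 = 82081
T ≈ 24.52 °C — above 0 °C, consistent with complete melting.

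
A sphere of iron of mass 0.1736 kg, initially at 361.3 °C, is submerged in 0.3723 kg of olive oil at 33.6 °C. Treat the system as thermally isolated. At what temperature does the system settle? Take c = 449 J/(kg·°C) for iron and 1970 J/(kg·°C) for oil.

T_f ≈ 65.1 °C

Conservation of energy gives ΣQ = 0:
0.1736×449×(T − 361.3) + 0.3723×1970×(T − 33.6) = 0
(77.95 + 733.43) T = 77.95×361.3 + 733.43×33.6
T = 52805/811.38 ≈ 65.08 °C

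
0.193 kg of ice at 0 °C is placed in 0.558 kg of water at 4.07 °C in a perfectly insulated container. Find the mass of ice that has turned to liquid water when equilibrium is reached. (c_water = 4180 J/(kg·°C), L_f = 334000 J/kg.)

m_melted ≈ 0.0284 kg

Water can give up m c ΔT = 0.558·4180·4.07 = 9493 J before reaching 0 °C.
Fully melting the ice requires m_ice L_f = 0.193·334000 = 64462 J.
Since 9493 < 64462 J, not all the ice melts; equilibrium is at 0 °C.
m_melted·334000 = 9493  ⇒  m_melted ≈ 0.02842 kg.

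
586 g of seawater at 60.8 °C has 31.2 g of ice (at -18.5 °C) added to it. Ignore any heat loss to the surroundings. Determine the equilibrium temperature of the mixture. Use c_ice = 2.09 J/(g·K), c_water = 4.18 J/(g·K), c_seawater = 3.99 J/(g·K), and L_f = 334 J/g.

T_f ≈ 52.9 °C

Energy balance with sensible and latent terms:
ice -18.5→0 °C: 31.2·2.09·18.5 = 1206.3
  latent heat to melt: 31.2·334 = 10421
  meltwater 0→T: 31.2·4.18·T = 130.42 T
  seawater cools: 586·3.99·(T − 60.8) = 2338.1(T − 60.8)
2468.6 T = 142159 − 11627 = 130532
T ≈ 52.88 °C. Since T > 0 °C, the all-ice-melts assumption holds.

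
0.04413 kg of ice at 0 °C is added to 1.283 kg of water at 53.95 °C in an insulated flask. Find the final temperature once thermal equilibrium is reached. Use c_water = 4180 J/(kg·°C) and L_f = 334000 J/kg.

T_f ≈ 49.5 °C

Energy conservation, ΣQ = 0:
melt ice: 0.04413×334000 = 14739; warm the meltwater: 184.46 T; water: 5362.9(T − 53.95)
5547.4 T = 289331 − 14739 = 274591
T ≈ 49.50 °C — above 0 °C, consistent with complete melting.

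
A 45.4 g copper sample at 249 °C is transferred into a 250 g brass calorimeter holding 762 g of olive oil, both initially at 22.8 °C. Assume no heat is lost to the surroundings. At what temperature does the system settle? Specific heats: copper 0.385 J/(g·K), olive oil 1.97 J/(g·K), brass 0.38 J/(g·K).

With ΣQ=0 the equilibrium temperature is the m·c-weighted mean:
T_f = (17.48·249 + 1501.1·22.8 + 95·22.8) / (17.48 + 1501.1 + 95)
    = 40744 / 1613.6 ≈ 25.25 °C

T_f ≈ 25.3 °C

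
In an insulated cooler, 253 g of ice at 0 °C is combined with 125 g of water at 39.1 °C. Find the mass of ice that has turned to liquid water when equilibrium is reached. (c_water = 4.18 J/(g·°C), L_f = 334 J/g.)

Cooling the water to 0 °C releases 125×4.18×39.1 = 20430 J.
Melting all 253 g of ice would need 253×334 = 84502 J.
20430 J < 84502 J, so only part of the ice melts and the system sits at 0 °C.
m_melt = 20430 / L_f = 61.17 g.

m_melted ≈ 61.2 g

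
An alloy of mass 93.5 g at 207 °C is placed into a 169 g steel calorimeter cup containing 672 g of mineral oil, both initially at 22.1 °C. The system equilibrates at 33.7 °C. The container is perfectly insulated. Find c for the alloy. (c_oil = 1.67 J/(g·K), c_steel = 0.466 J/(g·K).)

c ≈ 0.86 J/(g·K)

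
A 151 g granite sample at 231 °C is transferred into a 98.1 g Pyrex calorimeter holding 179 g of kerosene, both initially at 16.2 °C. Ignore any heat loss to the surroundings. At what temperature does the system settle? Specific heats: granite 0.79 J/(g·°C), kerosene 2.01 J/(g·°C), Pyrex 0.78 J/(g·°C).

T_f ≈ 62.3 °C

T_f is the heat-capacity-weighted average of the initial temperatures:
T_f = (119.29*231 + 359.79*16.2 + 76.52*16.2) / (119.29 + 359.79 + 76.52)
    = 34624 / 555.6 ≈ 62.32 °C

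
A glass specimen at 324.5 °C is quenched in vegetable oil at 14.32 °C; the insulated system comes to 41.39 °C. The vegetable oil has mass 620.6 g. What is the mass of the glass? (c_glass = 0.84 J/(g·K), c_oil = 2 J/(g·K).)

m ≈ 141 g

Let T be the final temperature. ΣQ_i = 0:
m×0.84×(41.39 − 324.5) + 620.6×2×(41.39 − 14.32) = 0
-237.81 m = -33599
m = -33599/-237.81 ≈ 141.3 g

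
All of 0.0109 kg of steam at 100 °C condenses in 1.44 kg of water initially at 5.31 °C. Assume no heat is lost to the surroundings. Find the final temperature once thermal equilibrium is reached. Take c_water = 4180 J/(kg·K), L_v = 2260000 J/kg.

Heat gained plus heat lost sum to zero:
latent heat released on condensation: 0.0109·2260000 = 24634
  condensate cools 100→T: 0.0109·4180·(T − 100) = 45.56(T − 100)
  water warms: 1.44·4180·(T − 5.31) = 6019.2(T − 5.31)
6064.8 T = 24634 + 4556.2 + 31962 = 61152
T ≈ 10.08 °C — below 100 °C, confirming all the steam condensed.

T_f ≈ 10.1 °C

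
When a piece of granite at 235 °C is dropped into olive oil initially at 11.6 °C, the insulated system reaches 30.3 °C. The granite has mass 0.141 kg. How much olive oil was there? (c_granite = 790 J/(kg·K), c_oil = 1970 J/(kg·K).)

m ≈ 0.619 kg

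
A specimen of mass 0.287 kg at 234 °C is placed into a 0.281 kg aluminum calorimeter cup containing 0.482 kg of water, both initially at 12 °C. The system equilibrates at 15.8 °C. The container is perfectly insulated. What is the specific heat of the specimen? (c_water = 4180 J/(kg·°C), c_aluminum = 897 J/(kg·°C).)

Taking heat into each body as positive, Σ m c ΔT = 0:
0.287·c·(15.8 − 234) + 0.482·4180·(15.8 − 12) + 0.281·897·(15.8 − 12) = 0
-62.62 c = -8613.9
c = -8613.9/-62.62 ≈ 137.6 J/(kg·°C)

c ≈ 138 J/(kg·°C)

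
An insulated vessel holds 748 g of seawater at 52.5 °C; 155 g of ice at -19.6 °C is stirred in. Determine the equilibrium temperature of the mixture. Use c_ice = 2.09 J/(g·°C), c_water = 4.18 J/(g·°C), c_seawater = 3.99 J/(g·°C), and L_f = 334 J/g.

T_f ≈ 27.1 °C

Setting the total heat transfer to zero:
ice -19.6→0 °C: 155·2.09·19.6 = 6349.4
  latent heat to melt: 155·334 = 51770
  warm the meltwater: 647.9 T
  seawater: 2984.5(T − 52.5)
3632.4 T = 156687 − 58119 = 98568
T ≈ 27.14 °C — above 0 °C, consistent with complete melting.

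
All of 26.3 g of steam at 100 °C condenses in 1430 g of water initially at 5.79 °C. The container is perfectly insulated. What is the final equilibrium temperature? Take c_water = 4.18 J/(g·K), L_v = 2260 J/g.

Energy balance with sensible and latent terms:
condense steam: −26.3·2260 = −59438
  condensate cools 100→T: 26.3·4.18·(T − 100) = 109.93(T − 100)
  original water: 5977.4(T − 5.79)
6087.3 T = 59438 + 10993 + 34609 = 105041
T ≈ 17.26 °C (< 100 °C, so full condensation is consistent).

T_f ≈ 17.3 °C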